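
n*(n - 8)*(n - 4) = n^3 - 12*n^2 + 32*n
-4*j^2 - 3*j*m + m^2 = (-4*j + m)*(j + m)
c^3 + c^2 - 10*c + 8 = (c - 2)*(c - 1)*(c + 4)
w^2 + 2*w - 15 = (w - 3)*(w + 5)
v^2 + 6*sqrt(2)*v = v*(v + 6*sqrt(2))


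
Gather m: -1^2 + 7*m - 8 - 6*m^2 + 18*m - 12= -6*m^2 + 25*m - 21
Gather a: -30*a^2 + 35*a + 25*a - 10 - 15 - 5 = -30*a^2 + 60*a - 30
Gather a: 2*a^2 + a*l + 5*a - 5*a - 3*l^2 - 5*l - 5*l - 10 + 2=2*a^2 + a*l - 3*l^2 - 10*l - 8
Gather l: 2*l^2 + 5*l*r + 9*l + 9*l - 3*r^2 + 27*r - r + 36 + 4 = 2*l^2 + l*(5*r + 18) - 3*r^2 + 26*r + 40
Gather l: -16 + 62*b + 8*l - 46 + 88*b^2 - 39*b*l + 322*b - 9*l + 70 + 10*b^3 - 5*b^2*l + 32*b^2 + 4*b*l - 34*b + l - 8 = 10*b^3 + 120*b^2 + 350*b + l*(-5*b^2 - 35*b)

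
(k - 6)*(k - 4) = k^2 - 10*k + 24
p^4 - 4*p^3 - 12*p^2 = p^2*(p - 6)*(p + 2)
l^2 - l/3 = l*(l - 1/3)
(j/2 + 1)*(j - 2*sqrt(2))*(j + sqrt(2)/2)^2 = j^4/2 - sqrt(2)*j^3/2 + j^3 - 7*j^2/4 - sqrt(2)*j^2 - 7*j/2 - sqrt(2)*j/2 - sqrt(2)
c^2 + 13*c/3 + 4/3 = (c + 1/3)*(c + 4)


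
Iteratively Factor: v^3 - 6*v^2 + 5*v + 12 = (v - 3)*(v^2 - 3*v - 4) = (v - 3)*(v + 1)*(v - 4)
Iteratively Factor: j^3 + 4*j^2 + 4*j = (j + 2)*(j^2 + 2*j) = j*(j + 2)*(j + 2)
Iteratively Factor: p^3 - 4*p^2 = (p)*(p^2 - 4*p) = p*(p - 4)*(p)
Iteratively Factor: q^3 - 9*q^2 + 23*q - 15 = (q - 5)*(q^2 - 4*q + 3) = (q - 5)*(q - 3)*(q - 1)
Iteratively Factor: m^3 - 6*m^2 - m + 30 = (m - 3)*(m^2 - 3*m - 10) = (m - 3)*(m + 2)*(m - 5)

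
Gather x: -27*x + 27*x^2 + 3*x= 27*x^2 - 24*x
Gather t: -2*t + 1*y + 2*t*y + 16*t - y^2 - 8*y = t*(2*y + 14) - y^2 - 7*y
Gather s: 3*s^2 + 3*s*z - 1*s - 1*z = 3*s^2 + s*(3*z - 1) - z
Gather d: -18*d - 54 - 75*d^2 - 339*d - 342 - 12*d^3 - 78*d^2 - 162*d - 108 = -12*d^3 - 153*d^2 - 519*d - 504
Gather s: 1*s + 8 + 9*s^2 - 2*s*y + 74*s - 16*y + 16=9*s^2 + s*(75 - 2*y) - 16*y + 24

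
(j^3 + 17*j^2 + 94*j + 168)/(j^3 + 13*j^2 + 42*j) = (j + 4)/j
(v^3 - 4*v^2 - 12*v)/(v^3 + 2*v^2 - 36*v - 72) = v/(v + 6)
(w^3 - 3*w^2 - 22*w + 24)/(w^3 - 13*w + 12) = (w - 6)/(w - 3)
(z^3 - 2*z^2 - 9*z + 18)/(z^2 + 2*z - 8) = (z^2 - 9)/(z + 4)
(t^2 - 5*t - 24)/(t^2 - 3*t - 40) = (t + 3)/(t + 5)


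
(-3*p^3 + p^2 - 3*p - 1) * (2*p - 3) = -6*p^4 + 11*p^3 - 9*p^2 + 7*p + 3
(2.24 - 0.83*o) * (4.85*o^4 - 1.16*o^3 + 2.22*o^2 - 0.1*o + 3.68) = -4.0255*o^5 + 11.8268*o^4 - 4.441*o^3 + 5.0558*o^2 - 3.2784*o + 8.2432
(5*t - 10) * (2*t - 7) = 10*t^2 - 55*t + 70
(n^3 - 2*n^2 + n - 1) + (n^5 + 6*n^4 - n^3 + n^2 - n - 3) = n^5 + 6*n^4 - n^2 - 4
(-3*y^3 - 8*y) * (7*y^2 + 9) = -21*y^5 - 83*y^3 - 72*y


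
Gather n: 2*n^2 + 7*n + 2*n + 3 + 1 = 2*n^2 + 9*n + 4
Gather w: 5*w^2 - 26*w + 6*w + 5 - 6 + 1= 5*w^2 - 20*w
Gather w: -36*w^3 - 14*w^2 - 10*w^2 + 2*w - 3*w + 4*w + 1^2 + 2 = -36*w^3 - 24*w^2 + 3*w + 3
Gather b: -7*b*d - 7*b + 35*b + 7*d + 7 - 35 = b*(28 - 7*d) + 7*d - 28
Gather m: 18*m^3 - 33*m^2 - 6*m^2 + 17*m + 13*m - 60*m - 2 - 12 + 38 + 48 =18*m^3 - 39*m^2 - 30*m + 72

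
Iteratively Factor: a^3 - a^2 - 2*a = (a - 2)*(a^2 + a) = (a - 2)*(a + 1)*(a)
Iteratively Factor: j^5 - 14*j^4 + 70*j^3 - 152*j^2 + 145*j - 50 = (j - 5)*(j^4 - 9*j^3 + 25*j^2 - 27*j + 10) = (j - 5)*(j - 1)*(j^3 - 8*j^2 + 17*j - 10) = (j - 5)^2*(j - 1)*(j^2 - 3*j + 2) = (j - 5)^2*(j - 1)^2*(j - 2)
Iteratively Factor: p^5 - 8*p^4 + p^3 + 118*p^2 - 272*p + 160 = (p - 2)*(p^4 - 6*p^3 - 11*p^2 + 96*p - 80) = (p - 5)*(p - 2)*(p^3 - p^2 - 16*p + 16) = (p - 5)*(p - 2)*(p - 1)*(p^2 - 16) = (p - 5)*(p - 2)*(p - 1)*(p + 4)*(p - 4)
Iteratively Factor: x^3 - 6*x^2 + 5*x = (x - 1)*(x^2 - 5*x) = (x - 5)*(x - 1)*(x)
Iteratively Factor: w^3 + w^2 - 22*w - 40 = (w - 5)*(w^2 + 6*w + 8) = (w - 5)*(w + 2)*(w + 4)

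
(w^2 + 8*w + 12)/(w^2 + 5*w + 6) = (w + 6)/(w + 3)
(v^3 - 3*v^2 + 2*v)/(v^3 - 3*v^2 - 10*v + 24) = v*(v - 1)/(v^2 - v - 12)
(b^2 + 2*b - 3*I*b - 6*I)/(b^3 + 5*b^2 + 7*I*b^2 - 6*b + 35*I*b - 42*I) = (b^2 + b*(2 - 3*I) - 6*I)/(b^3 + b^2*(5 + 7*I) + b*(-6 + 35*I) - 42*I)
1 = 1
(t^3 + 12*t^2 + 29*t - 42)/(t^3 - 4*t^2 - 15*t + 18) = (t^2 + 13*t + 42)/(t^2 - 3*t - 18)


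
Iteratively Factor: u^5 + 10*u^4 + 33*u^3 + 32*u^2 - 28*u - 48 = (u + 3)*(u^4 + 7*u^3 + 12*u^2 - 4*u - 16) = (u + 3)*(u + 4)*(u^3 + 3*u^2 - 4) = (u + 2)*(u + 3)*(u + 4)*(u^2 + u - 2) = (u - 1)*(u + 2)*(u + 3)*(u + 4)*(u + 2)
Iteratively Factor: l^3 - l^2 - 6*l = (l)*(l^2 - l - 6) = l*(l + 2)*(l - 3)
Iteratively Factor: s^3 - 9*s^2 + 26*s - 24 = (s - 2)*(s^2 - 7*s + 12) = (s - 3)*(s - 2)*(s - 4)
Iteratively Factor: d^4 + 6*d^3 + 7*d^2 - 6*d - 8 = (d + 4)*(d^3 + 2*d^2 - d - 2) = (d - 1)*(d + 4)*(d^2 + 3*d + 2) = (d - 1)*(d + 1)*(d + 4)*(d + 2)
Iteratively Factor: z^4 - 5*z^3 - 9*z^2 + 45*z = (z - 3)*(z^3 - 2*z^2 - 15*z) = z*(z - 3)*(z^2 - 2*z - 15) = z*(z - 5)*(z - 3)*(z + 3)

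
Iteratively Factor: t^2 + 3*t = (t)*(t + 3)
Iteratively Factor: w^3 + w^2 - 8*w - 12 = (w + 2)*(w^2 - w - 6) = (w + 2)^2*(w - 3)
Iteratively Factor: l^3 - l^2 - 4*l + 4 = (l - 2)*(l^2 + l - 2) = (l - 2)*(l - 1)*(l + 2)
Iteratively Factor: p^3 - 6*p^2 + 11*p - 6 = (p - 1)*(p^2 - 5*p + 6) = (p - 2)*(p - 1)*(p - 3)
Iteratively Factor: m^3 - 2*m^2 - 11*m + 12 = (m - 1)*(m^2 - m - 12) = (m - 1)*(m + 3)*(m - 4)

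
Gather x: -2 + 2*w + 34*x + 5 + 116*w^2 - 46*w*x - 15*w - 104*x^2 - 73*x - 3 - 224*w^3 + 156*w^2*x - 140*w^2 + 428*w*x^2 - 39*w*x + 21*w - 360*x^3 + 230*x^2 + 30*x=-224*w^3 - 24*w^2 + 8*w - 360*x^3 + x^2*(428*w + 126) + x*(156*w^2 - 85*w - 9)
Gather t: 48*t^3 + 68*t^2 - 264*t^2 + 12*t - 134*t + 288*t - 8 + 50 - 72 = 48*t^3 - 196*t^2 + 166*t - 30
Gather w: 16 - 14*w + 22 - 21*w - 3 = 35 - 35*w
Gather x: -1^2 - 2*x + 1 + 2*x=0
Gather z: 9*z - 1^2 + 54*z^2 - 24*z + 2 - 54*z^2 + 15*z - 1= 0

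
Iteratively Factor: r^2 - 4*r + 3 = (r - 1)*(r - 3)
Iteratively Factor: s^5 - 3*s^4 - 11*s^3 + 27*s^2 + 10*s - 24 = (s + 3)*(s^4 - 6*s^3 + 7*s^2 + 6*s - 8) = (s - 2)*(s + 3)*(s^3 - 4*s^2 - s + 4) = (s - 4)*(s - 2)*(s + 3)*(s^2 - 1) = (s - 4)*(s - 2)*(s - 1)*(s + 3)*(s + 1)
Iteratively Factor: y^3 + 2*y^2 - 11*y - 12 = (y + 1)*(y^2 + y - 12) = (y + 1)*(y + 4)*(y - 3)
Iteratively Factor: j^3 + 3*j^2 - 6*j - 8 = (j - 2)*(j^2 + 5*j + 4) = (j - 2)*(j + 4)*(j + 1)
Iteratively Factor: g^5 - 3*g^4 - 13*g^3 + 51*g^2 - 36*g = (g - 1)*(g^4 - 2*g^3 - 15*g^2 + 36*g) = (g - 1)*(g + 4)*(g^3 - 6*g^2 + 9*g) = g*(g - 1)*(g + 4)*(g^2 - 6*g + 9) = g*(g - 3)*(g - 1)*(g + 4)*(g - 3)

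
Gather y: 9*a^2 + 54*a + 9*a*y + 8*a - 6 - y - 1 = 9*a^2 + 62*a + y*(9*a - 1) - 7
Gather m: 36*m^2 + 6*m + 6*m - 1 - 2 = 36*m^2 + 12*m - 3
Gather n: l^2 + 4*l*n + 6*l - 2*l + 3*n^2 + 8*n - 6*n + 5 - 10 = l^2 + 4*l + 3*n^2 + n*(4*l + 2) - 5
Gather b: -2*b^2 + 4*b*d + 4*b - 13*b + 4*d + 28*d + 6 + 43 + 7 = -2*b^2 + b*(4*d - 9) + 32*d + 56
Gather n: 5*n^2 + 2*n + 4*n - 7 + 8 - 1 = 5*n^2 + 6*n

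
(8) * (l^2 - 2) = 8*l^2 - 16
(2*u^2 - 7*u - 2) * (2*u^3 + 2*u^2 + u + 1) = 4*u^5 - 10*u^4 - 16*u^3 - 9*u^2 - 9*u - 2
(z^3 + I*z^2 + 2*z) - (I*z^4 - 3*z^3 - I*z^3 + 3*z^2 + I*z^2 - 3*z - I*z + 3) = -I*z^4 + 4*z^3 + I*z^3 - 3*z^2 + 5*z + I*z - 3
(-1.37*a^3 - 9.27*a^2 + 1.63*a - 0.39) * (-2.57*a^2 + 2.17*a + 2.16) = 3.5209*a^5 + 20.851*a^4 - 27.2642*a^3 - 15.4838*a^2 + 2.6745*a - 0.8424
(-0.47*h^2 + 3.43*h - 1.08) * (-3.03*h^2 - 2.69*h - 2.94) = 1.4241*h^4 - 9.1286*h^3 - 4.5725*h^2 - 7.179*h + 3.1752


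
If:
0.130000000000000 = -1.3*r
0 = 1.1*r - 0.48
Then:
No Solution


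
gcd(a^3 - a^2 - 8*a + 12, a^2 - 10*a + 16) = a - 2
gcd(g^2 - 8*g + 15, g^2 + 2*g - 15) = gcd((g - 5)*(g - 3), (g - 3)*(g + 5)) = g - 3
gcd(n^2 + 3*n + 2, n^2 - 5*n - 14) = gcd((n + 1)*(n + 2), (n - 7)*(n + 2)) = n + 2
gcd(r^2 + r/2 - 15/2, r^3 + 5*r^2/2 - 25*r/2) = r - 5/2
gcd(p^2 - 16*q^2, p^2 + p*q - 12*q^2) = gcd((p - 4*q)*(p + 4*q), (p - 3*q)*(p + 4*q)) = p + 4*q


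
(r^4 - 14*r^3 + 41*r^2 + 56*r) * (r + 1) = r^5 - 13*r^4 + 27*r^3 + 97*r^2 + 56*r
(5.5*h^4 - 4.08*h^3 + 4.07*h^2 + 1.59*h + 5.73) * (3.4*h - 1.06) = 18.7*h^5 - 19.702*h^4 + 18.1628*h^3 + 1.0918*h^2 + 17.7966*h - 6.0738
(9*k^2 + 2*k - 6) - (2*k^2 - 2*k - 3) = 7*k^2 + 4*k - 3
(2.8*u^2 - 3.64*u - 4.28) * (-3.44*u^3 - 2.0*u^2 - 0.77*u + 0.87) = -9.632*u^5 + 6.9216*u^4 + 19.8472*u^3 + 13.7988*u^2 + 0.1288*u - 3.7236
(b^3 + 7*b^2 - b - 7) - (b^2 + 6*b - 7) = b^3 + 6*b^2 - 7*b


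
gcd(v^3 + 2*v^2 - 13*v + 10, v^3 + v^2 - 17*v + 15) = v^2 + 4*v - 5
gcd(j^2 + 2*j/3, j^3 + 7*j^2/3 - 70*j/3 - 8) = 1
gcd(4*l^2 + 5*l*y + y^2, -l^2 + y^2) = l + y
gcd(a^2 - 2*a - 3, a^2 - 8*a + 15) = a - 3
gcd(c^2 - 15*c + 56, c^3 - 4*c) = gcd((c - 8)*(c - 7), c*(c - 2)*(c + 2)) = 1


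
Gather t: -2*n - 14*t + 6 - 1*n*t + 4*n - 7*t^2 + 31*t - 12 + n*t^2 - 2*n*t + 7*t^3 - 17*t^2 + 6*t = 2*n + 7*t^3 + t^2*(n - 24) + t*(23 - 3*n) - 6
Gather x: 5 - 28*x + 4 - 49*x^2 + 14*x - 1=-49*x^2 - 14*x + 8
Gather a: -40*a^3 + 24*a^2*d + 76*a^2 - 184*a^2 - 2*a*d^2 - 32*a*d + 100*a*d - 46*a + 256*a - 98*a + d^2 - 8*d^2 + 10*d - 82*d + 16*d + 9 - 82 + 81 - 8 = -40*a^3 + a^2*(24*d - 108) + a*(-2*d^2 + 68*d + 112) - 7*d^2 - 56*d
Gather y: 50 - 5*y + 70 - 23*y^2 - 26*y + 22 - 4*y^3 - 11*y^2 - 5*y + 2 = -4*y^3 - 34*y^2 - 36*y + 144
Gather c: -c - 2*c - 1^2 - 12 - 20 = -3*c - 33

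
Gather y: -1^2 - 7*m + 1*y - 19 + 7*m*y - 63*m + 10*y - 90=-70*m + y*(7*m + 11) - 110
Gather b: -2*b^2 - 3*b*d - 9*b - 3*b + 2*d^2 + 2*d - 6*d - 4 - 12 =-2*b^2 + b*(-3*d - 12) + 2*d^2 - 4*d - 16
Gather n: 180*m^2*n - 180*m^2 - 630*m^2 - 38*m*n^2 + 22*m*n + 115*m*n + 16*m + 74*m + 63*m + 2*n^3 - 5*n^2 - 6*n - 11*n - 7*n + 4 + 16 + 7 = -810*m^2 + 153*m + 2*n^3 + n^2*(-38*m - 5) + n*(180*m^2 + 137*m - 24) + 27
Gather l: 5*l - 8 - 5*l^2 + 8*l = -5*l^2 + 13*l - 8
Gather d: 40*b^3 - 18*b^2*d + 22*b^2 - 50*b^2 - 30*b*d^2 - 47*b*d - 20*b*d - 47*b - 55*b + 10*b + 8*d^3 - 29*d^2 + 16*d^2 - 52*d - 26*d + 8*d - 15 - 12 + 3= 40*b^3 - 28*b^2 - 92*b + 8*d^3 + d^2*(-30*b - 13) + d*(-18*b^2 - 67*b - 70) - 24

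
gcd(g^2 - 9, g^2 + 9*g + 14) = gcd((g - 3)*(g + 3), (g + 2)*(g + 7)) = 1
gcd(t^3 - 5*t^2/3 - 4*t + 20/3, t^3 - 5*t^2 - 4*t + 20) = t^2 - 4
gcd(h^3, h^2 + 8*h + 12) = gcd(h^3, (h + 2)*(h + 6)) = 1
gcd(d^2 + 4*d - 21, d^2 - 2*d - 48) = 1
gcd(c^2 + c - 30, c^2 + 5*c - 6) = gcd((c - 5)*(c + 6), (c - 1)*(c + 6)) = c + 6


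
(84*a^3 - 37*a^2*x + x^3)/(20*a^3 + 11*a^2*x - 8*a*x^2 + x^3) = (-21*a^2 + 4*a*x + x^2)/(-5*a^2 - 4*a*x + x^2)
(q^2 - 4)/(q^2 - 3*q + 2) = (q + 2)/(q - 1)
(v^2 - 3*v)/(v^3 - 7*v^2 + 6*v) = (v - 3)/(v^2 - 7*v + 6)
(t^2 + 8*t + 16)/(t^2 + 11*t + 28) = (t + 4)/(t + 7)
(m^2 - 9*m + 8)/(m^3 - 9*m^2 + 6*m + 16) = (m - 1)/(m^2 - m - 2)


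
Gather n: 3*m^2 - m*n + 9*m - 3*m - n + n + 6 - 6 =3*m^2 - m*n + 6*m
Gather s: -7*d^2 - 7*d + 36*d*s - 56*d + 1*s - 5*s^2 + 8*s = -7*d^2 - 63*d - 5*s^2 + s*(36*d + 9)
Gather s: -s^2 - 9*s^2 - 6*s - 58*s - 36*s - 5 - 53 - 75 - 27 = -10*s^2 - 100*s - 160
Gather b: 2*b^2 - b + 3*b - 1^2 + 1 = 2*b^2 + 2*b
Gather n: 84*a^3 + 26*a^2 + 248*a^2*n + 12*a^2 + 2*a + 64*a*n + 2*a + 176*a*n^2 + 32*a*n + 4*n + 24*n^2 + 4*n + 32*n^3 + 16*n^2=84*a^3 + 38*a^2 + 4*a + 32*n^3 + n^2*(176*a + 40) + n*(248*a^2 + 96*a + 8)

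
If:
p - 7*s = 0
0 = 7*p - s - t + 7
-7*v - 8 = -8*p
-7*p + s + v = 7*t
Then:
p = -351/376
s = -351/2632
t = 197/329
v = -727/329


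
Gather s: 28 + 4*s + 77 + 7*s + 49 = 11*s + 154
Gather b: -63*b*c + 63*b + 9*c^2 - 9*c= b*(63 - 63*c) + 9*c^2 - 9*c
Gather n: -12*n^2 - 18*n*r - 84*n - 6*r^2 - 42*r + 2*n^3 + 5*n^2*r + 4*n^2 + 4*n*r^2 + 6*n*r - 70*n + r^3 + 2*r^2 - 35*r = 2*n^3 + n^2*(5*r - 8) + n*(4*r^2 - 12*r - 154) + r^3 - 4*r^2 - 77*r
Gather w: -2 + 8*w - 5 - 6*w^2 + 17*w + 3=-6*w^2 + 25*w - 4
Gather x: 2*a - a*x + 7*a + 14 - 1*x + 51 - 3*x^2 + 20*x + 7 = 9*a - 3*x^2 + x*(19 - a) + 72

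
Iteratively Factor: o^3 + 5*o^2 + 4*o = (o + 4)*(o^2 + o) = (o + 1)*(o + 4)*(o)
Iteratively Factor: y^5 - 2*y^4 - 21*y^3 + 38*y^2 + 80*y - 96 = (y - 4)*(y^4 + 2*y^3 - 13*y^2 - 14*y + 24) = (y - 4)*(y - 1)*(y^3 + 3*y^2 - 10*y - 24) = (y - 4)*(y - 1)*(y + 2)*(y^2 + y - 12) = (y - 4)*(y - 3)*(y - 1)*(y + 2)*(y + 4)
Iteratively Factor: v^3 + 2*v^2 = (v)*(v^2 + 2*v) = v*(v + 2)*(v)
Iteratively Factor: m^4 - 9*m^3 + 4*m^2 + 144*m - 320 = (m - 5)*(m^3 - 4*m^2 - 16*m + 64) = (m - 5)*(m + 4)*(m^2 - 8*m + 16) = (m - 5)*(m - 4)*(m + 4)*(m - 4)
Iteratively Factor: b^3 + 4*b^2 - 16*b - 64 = (b + 4)*(b^2 - 16) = (b + 4)^2*(b - 4)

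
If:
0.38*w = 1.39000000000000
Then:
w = 3.66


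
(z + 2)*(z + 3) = z^2 + 5*z + 6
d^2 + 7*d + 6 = (d + 1)*(d + 6)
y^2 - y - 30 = (y - 6)*(y + 5)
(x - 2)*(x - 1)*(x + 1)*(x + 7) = x^4 + 5*x^3 - 15*x^2 - 5*x + 14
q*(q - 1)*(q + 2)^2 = q^4 + 3*q^3 - 4*q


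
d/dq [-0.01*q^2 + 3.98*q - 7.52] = 3.98 - 0.02*q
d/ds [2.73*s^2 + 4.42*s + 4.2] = 5.46*s + 4.42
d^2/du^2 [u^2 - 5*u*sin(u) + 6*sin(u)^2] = 5*u*sin(u) - 24*sin(u)^2 - 10*cos(u) + 14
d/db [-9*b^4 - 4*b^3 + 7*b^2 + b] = -36*b^3 - 12*b^2 + 14*b + 1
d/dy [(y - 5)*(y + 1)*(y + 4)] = 3*y^2 - 21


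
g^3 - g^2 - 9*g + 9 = (g - 3)*(g - 1)*(g + 3)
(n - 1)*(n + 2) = n^2 + n - 2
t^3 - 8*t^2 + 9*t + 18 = (t - 6)*(t - 3)*(t + 1)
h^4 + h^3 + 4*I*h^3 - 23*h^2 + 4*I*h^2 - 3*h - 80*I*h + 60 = (h - 4)*(h + 5)*(h + I)*(h + 3*I)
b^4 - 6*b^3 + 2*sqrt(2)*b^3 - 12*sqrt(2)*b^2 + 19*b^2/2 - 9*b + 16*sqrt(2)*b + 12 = (b - 4)*(b - 2)*(b + sqrt(2)/2)*(b + 3*sqrt(2)/2)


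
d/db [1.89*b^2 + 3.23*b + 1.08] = 3.78*b + 3.23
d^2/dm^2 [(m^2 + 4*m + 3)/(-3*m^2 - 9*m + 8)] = 2*(-9*m^3 - 153*m^2 - 531*m - 667)/(27*m^6 + 243*m^5 + 513*m^4 - 567*m^3 - 1368*m^2 + 1728*m - 512)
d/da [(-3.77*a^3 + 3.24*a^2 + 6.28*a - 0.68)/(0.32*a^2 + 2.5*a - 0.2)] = (-1.2064*a^4 - 18.85*a^3 + 8.3524*a^2 - 0.860800000000001*a + 0.444)/(0.1024*a^4 + 1.6*a^3 + 6.122*a^2 - 1.0*a + 0.04)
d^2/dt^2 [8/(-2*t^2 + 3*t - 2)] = 16*(4*t^2 - 6*t - (4*t - 3)^2 + 4)/(2*t^2 - 3*t + 2)^3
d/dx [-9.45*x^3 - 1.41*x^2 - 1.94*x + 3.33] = -28.35*x^2 - 2.82*x - 1.94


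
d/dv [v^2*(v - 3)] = 3*v*(v - 2)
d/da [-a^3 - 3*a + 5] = -3*a^2 - 3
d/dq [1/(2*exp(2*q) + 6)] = -exp(2*q)/(exp(2*q) + 3)^2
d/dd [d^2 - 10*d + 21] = 2*d - 10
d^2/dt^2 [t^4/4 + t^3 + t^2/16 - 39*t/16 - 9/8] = 3*t^2 + 6*t + 1/8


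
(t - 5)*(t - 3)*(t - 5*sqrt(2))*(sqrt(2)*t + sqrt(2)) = sqrt(2)*t^4 - 10*t^3 - 7*sqrt(2)*t^3 + 7*sqrt(2)*t^2 + 70*t^2 - 70*t + 15*sqrt(2)*t - 150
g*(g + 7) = g^2 + 7*g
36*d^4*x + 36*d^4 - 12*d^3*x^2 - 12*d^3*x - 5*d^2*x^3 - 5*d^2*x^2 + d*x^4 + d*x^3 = (-6*d + x)*(-2*d + x)*(3*d + x)*(d*x + d)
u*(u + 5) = u^2 + 5*u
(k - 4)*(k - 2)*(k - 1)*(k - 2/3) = k^4 - 23*k^3/3 + 56*k^2/3 - 52*k/3 + 16/3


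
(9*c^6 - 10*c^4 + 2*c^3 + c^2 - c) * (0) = 0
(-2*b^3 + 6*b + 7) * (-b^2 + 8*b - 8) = 2*b^5 - 16*b^4 + 10*b^3 + 41*b^2 + 8*b - 56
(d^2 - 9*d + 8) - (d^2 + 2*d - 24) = 32 - 11*d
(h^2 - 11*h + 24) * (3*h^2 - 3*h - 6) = 3*h^4 - 36*h^3 + 99*h^2 - 6*h - 144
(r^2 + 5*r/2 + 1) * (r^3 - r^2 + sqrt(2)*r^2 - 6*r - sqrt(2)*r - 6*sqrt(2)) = r^5 + sqrt(2)*r^4 + 3*r^4/2 - 15*r^3/2 + 3*sqrt(2)*r^3/2 - 16*r^2 - 15*sqrt(2)*r^2/2 - 16*sqrt(2)*r - 6*r - 6*sqrt(2)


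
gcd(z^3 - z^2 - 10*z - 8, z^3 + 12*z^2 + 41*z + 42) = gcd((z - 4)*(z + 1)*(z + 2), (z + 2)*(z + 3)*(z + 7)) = z + 2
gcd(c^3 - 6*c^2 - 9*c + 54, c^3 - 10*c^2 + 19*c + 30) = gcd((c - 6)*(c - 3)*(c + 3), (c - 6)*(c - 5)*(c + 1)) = c - 6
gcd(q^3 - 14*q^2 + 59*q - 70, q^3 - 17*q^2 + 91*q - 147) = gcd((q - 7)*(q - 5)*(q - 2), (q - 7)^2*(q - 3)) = q - 7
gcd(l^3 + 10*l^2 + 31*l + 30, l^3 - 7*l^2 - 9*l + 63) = l + 3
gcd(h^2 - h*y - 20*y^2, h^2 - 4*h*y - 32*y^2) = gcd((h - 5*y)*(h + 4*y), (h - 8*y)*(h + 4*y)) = h + 4*y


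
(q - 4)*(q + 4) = q^2 - 16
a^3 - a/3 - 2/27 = (a - 2/3)*(a + 1/3)^2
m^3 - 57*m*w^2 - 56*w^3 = (m - 8*w)*(m + w)*(m + 7*w)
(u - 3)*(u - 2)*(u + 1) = u^3 - 4*u^2 + u + 6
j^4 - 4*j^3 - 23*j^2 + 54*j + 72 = (j - 6)*(j - 3)*(j + 1)*(j + 4)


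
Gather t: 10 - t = 10 - t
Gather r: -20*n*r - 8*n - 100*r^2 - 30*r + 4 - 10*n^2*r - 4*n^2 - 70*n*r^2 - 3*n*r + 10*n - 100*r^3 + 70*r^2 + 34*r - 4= -4*n^2 + 2*n - 100*r^3 + r^2*(-70*n - 30) + r*(-10*n^2 - 23*n + 4)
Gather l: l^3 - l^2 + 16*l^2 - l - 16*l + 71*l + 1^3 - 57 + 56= l^3 + 15*l^2 + 54*l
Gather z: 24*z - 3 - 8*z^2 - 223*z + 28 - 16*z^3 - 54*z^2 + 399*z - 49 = -16*z^3 - 62*z^2 + 200*z - 24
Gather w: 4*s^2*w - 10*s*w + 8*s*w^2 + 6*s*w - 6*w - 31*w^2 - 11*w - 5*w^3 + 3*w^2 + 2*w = -5*w^3 + w^2*(8*s - 28) + w*(4*s^2 - 4*s - 15)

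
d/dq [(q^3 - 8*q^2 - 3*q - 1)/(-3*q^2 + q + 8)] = (-3*q^4 + 2*q^3 + 7*q^2 - 134*q - 23)/(9*q^4 - 6*q^3 - 47*q^2 + 16*q + 64)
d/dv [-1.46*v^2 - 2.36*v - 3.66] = -2.92*v - 2.36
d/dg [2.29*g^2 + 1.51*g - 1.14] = 4.58*g + 1.51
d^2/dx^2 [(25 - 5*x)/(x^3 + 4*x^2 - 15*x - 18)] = 10*(-(x - 5)*(3*x^2 + 8*x - 15)^2 + (3*x^2 + 8*x + (x - 5)*(3*x + 4) - 15)*(x^3 + 4*x^2 - 15*x - 18))/(x^3 + 4*x^2 - 15*x - 18)^3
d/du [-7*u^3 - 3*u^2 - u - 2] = -21*u^2 - 6*u - 1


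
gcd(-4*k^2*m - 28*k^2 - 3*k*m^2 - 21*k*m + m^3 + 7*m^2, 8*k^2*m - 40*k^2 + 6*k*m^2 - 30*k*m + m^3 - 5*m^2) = 1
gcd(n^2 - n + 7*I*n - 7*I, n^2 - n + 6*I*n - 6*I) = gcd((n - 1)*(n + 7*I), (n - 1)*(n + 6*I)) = n - 1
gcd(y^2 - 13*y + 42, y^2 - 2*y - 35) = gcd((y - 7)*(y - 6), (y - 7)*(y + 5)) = y - 7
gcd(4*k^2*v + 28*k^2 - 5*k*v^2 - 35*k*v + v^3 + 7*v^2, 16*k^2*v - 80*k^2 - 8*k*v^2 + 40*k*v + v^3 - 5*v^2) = -4*k + v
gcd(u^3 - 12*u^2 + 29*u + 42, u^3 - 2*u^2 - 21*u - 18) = u^2 - 5*u - 6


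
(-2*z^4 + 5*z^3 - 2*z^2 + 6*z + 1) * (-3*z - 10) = 6*z^5 + 5*z^4 - 44*z^3 + 2*z^2 - 63*z - 10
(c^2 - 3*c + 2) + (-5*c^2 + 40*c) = -4*c^2 + 37*c + 2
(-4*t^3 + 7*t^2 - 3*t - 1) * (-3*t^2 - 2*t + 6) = 12*t^5 - 13*t^4 - 29*t^3 + 51*t^2 - 16*t - 6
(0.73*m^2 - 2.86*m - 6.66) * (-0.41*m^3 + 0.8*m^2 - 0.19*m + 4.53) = -0.2993*m^5 + 1.7566*m^4 + 0.3039*m^3 - 1.4777*m^2 - 11.6904*m - 30.1698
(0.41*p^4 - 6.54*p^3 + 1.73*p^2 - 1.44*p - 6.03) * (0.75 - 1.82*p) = -0.7462*p^5 + 12.2103*p^4 - 8.0536*p^3 + 3.9183*p^2 + 9.8946*p - 4.5225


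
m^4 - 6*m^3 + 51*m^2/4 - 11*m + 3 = (m - 2)^2*(m - 3/2)*(m - 1/2)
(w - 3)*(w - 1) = w^2 - 4*w + 3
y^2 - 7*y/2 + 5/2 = (y - 5/2)*(y - 1)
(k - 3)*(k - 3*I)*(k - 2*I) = k^3 - 3*k^2 - 5*I*k^2 - 6*k + 15*I*k + 18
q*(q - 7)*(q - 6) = q^3 - 13*q^2 + 42*q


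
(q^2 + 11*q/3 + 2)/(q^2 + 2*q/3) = (q + 3)/q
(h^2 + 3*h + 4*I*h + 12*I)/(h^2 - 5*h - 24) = (h + 4*I)/(h - 8)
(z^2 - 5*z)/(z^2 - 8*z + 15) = z/(z - 3)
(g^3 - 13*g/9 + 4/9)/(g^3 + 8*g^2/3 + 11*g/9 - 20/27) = 3*(g - 1)/(3*g + 5)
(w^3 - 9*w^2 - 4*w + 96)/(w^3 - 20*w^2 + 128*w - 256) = (w + 3)/(w - 8)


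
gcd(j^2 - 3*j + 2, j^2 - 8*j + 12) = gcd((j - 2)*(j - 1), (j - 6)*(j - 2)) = j - 2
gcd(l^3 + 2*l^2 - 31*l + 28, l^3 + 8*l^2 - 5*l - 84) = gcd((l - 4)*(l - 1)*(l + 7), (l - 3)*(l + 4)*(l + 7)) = l + 7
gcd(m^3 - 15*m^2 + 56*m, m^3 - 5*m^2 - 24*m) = m^2 - 8*m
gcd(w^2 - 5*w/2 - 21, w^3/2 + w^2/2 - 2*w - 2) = 1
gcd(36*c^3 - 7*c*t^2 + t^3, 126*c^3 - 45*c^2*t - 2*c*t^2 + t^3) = 18*c^2 - 9*c*t + t^2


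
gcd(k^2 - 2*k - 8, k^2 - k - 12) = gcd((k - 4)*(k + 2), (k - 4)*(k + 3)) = k - 4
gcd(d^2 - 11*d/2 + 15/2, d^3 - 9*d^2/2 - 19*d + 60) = d - 5/2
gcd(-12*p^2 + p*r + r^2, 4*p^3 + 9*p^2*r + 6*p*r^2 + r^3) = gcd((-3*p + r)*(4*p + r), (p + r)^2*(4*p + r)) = 4*p + r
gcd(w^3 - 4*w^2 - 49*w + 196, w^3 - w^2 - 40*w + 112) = w^2 + 3*w - 28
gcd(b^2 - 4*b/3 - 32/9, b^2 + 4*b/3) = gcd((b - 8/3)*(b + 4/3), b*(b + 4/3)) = b + 4/3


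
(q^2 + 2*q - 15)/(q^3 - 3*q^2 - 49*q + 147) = (q + 5)/(q^2 - 49)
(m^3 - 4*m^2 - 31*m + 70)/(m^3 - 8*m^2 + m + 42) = (m^2 + 3*m - 10)/(m^2 - m - 6)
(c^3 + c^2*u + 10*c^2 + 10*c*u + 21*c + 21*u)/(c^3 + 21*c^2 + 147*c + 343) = (c^2 + c*u + 3*c + 3*u)/(c^2 + 14*c + 49)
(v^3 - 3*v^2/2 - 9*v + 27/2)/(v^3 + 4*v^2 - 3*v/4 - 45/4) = 2*(v - 3)/(2*v + 5)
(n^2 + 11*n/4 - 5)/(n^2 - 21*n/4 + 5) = (n + 4)/(n - 4)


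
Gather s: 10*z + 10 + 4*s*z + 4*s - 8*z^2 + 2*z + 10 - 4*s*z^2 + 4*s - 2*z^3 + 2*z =s*(-4*z^2 + 4*z + 8) - 2*z^3 - 8*z^2 + 14*z + 20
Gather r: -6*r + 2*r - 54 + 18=-4*r - 36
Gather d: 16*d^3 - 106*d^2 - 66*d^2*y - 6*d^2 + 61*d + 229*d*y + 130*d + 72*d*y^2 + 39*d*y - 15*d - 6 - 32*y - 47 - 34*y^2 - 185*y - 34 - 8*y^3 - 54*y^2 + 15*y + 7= 16*d^3 + d^2*(-66*y - 112) + d*(72*y^2 + 268*y + 176) - 8*y^3 - 88*y^2 - 202*y - 80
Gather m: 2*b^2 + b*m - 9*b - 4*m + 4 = 2*b^2 - 9*b + m*(b - 4) + 4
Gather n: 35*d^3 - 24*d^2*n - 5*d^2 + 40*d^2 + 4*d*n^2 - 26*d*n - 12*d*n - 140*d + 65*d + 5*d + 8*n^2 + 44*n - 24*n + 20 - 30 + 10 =35*d^3 + 35*d^2 - 70*d + n^2*(4*d + 8) + n*(-24*d^2 - 38*d + 20)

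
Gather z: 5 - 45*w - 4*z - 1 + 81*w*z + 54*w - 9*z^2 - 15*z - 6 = 9*w - 9*z^2 + z*(81*w - 19) - 2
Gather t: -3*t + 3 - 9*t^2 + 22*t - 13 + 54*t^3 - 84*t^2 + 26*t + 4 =54*t^3 - 93*t^2 + 45*t - 6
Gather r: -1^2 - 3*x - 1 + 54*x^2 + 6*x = 54*x^2 + 3*x - 2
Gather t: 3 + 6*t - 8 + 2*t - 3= 8*t - 8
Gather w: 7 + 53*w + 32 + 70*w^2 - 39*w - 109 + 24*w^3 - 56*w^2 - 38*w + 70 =24*w^3 + 14*w^2 - 24*w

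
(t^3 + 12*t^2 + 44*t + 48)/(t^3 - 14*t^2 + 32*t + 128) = (t^2 + 10*t + 24)/(t^2 - 16*t + 64)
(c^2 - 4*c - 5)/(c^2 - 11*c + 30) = (c + 1)/(c - 6)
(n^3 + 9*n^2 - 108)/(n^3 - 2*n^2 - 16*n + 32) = (n^3 + 9*n^2 - 108)/(n^3 - 2*n^2 - 16*n + 32)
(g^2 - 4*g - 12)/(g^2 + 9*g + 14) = (g - 6)/(g + 7)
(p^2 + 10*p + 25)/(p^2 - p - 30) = (p + 5)/(p - 6)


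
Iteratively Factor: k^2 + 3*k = (k + 3)*(k)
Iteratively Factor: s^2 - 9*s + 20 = (s - 5)*(s - 4)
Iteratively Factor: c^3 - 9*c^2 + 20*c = (c - 5)*(c^2 - 4*c) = c*(c - 5)*(c - 4)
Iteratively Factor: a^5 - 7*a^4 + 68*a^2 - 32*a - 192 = (a - 3)*(a^4 - 4*a^3 - 12*a^2 + 32*a + 64) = (a - 4)*(a - 3)*(a^3 - 12*a - 16) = (a - 4)*(a - 3)*(a + 2)*(a^2 - 2*a - 8) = (a - 4)^2*(a - 3)*(a + 2)*(a + 2)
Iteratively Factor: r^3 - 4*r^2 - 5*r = (r + 1)*(r^2 - 5*r) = r*(r + 1)*(r - 5)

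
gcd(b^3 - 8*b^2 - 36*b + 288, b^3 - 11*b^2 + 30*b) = b - 6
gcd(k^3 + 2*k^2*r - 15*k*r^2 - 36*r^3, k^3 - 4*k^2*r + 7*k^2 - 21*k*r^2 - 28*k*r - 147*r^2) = k + 3*r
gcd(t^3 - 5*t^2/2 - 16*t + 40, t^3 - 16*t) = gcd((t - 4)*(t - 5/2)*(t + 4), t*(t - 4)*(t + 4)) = t^2 - 16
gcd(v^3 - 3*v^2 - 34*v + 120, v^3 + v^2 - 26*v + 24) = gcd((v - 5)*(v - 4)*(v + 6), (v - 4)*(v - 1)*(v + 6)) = v^2 + 2*v - 24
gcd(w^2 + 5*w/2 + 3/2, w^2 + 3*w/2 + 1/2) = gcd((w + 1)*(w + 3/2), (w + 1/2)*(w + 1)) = w + 1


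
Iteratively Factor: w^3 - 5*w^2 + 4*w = (w)*(w^2 - 5*w + 4) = w*(w - 4)*(w - 1)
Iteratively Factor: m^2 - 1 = (m - 1)*(m + 1)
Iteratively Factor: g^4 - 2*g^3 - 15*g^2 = (g)*(g^3 - 2*g^2 - 15*g) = g*(g - 5)*(g^2 + 3*g) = g^2*(g - 5)*(g + 3)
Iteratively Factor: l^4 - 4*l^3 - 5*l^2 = (l - 5)*(l^3 + l^2) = l*(l - 5)*(l^2 + l) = l*(l - 5)*(l + 1)*(l)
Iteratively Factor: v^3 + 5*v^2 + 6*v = (v)*(v^2 + 5*v + 6) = v*(v + 3)*(v + 2)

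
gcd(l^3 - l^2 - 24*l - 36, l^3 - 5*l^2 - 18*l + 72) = l - 6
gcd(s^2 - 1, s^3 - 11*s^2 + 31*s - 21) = s - 1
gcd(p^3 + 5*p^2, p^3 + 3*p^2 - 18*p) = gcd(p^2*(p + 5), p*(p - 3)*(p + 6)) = p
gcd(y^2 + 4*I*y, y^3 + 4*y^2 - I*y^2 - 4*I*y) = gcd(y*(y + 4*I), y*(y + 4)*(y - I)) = y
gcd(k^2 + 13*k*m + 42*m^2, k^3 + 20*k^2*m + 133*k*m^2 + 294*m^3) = k^2 + 13*k*m + 42*m^2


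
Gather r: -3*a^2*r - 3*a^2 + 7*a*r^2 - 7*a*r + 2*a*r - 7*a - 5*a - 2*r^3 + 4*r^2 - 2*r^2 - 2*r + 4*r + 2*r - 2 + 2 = -3*a^2 - 12*a - 2*r^3 + r^2*(7*a + 2) + r*(-3*a^2 - 5*a + 4)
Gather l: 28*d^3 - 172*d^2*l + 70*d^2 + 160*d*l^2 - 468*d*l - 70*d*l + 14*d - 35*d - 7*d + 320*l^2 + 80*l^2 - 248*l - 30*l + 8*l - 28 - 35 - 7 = 28*d^3 + 70*d^2 - 28*d + l^2*(160*d + 400) + l*(-172*d^2 - 538*d - 270) - 70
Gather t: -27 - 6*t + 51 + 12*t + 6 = 6*t + 30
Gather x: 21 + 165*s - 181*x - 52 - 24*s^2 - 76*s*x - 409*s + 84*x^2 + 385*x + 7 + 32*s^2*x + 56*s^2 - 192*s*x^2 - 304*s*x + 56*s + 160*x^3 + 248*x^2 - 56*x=32*s^2 - 188*s + 160*x^3 + x^2*(332 - 192*s) + x*(32*s^2 - 380*s + 148) - 24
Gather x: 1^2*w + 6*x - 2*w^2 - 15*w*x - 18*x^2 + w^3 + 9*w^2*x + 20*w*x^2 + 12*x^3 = w^3 - 2*w^2 + w + 12*x^3 + x^2*(20*w - 18) + x*(9*w^2 - 15*w + 6)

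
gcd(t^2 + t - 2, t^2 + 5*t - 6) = t - 1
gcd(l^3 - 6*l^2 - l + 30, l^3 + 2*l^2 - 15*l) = l - 3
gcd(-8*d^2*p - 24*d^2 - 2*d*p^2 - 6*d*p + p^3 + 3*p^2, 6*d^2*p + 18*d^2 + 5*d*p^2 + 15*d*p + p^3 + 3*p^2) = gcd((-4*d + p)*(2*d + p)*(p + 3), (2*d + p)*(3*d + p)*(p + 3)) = 2*d*p + 6*d + p^2 + 3*p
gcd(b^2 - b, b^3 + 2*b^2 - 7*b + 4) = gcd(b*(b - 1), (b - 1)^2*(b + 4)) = b - 1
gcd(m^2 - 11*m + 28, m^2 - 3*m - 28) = m - 7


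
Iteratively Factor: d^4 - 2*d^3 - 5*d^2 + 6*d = (d)*(d^3 - 2*d^2 - 5*d + 6) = d*(d - 1)*(d^2 - d - 6) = d*(d - 1)*(d + 2)*(d - 3)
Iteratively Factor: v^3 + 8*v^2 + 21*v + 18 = (v + 3)*(v^2 + 5*v + 6) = (v + 3)^2*(v + 2)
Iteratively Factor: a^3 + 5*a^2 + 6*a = (a)*(a^2 + 5*a + 6) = a*(a + 2)*(a + 3)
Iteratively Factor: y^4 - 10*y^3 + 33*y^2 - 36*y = (y - 4)*(y^3 - 6*y^2 + 9*y) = (y - 4)*(y - 3)*(y^2 - 3*y) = (y - 4)*(y - 3)^2*(y)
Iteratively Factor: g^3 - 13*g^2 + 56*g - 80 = (g - 4)*(g^2 - 9*g + 20) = (g - 5)*(g - 4)*(g - 4)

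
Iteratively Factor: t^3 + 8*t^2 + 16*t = (t + 4)*(t^2 + 4*t) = (t + 4)^2*(t)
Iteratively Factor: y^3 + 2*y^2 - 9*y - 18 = (y + 2)*(y^2 - 9) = (y - 3)*(y + 2)*(y + 3)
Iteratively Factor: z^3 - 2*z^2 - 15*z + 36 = (z - 3)*(z^2 + z - 12) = (z - 3)*(z + 4)*(z - 3)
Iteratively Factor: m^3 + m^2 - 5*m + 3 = (m - 1)*(m^2 + 2*m - 3) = (m - 1)^2*(m + 3)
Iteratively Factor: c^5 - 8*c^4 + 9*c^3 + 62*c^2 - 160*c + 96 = (c + 3)*(c^4 - 11*c^3 + 42*c^2 - 64*c + 32) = (c - 4)*(c + 3)*(c^3 - 7*c^2 + 14*c - 8) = (c - 4)*(c - 1)*(c + 3)*(c^2 - 6*c + 8) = (c - 4)^2*(c - 1)*(c + 3)*(c - 2)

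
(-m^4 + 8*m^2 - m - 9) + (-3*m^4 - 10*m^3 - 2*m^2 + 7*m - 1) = -4*m^4 - 10*m^3 + 6*m^2 + 6*m - 10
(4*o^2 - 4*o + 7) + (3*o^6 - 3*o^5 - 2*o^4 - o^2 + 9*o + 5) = 3*o^6 - 3*o^5 - 2*o^4 + 3*o^2 + 5*o + 12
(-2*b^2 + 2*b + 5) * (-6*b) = 12*b^3 - 12*b^2 - 30*b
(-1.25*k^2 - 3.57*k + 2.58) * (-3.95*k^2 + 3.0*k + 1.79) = 4.9375*k^4 + 10.3515*k^3 - 23.1385*k^2 + 1.3497*k + 4.6182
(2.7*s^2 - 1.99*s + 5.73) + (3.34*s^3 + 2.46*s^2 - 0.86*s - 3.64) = 3.34*s^3 + 5.16*s^2 - 2.85*s + 2.09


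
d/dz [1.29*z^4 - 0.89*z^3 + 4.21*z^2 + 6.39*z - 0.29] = 5.16*z^3 - 2.67*z^2 + 8.42*z + 6.39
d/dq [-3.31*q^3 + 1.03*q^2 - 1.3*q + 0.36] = -9.93*q^2 + 2.06*q - 1.3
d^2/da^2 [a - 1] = 0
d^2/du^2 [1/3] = 0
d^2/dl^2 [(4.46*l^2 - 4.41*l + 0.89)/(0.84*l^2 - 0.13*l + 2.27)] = (3.5527136788005e-15*l^4 - 5.249328*l^3 - 47.258064*l^2 + 49.8708*l + 39.997064)/(0.592704*l^6 - 0.275184*l^5 + 4.847724*l^4 - 1.489501*l^3 + 13.100397*l^2 - 2.009631*l + 11.697083)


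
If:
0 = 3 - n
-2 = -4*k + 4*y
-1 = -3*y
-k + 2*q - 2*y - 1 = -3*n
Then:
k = 5/6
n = 3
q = -13/4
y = 1/3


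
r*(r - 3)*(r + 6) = r^3 + 3*r^2 - 18*r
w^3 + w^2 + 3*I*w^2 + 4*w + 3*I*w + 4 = (w + 1)*(w - I)*(w + 4*I)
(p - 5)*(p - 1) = p^2 - 6*p + 5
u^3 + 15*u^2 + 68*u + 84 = (u + 2)*(u + 6)*(u + 7)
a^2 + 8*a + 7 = (a + 1)*(a + 7)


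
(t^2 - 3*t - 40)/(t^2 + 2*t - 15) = (t - 8)/(t - 3)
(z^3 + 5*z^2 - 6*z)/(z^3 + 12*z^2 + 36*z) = (z - 1)/(z + 6)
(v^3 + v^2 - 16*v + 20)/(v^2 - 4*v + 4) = v + 5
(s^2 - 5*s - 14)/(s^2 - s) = (s^2 - 5*s - 14)/(s*(s - 1))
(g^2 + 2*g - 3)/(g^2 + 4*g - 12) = (g^2 + 2*g - 3)/(g^2 + 4*g - 12)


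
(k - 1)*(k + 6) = k^2 + 5*k - 6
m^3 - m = m*(m - 1)*(m + 1)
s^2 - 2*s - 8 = (s - 4)*(s + 2)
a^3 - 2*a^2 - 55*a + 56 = (a - 8)*(a - 1)*(a + 7)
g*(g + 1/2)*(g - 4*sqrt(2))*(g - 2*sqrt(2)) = g^4 - 6*sqrt(2)*g^3 + g^3/2 - 3*sqrt(2)*g^2 + 16*g^2 + 8*g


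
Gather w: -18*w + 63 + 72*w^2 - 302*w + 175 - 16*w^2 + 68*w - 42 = 56*w^2 - 252*w + 196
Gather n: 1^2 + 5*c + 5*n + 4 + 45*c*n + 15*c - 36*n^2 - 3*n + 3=20*c - 36*n^2 + n*(45*c + 2) + 8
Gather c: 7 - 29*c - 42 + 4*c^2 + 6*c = 4*c^2 - 23*c - 35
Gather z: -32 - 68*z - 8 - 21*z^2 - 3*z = -21*z^2 - 71*z - 40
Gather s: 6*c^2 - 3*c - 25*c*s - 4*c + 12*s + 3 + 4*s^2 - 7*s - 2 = 6*c^2 - 7*c + 4*s^2 + s*(5 - 25*c) + 1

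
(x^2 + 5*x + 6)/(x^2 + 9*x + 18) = (x + 2)/(x + 6)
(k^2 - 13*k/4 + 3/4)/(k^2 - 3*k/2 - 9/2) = (4*k - 1)/(2*(2*k + 3))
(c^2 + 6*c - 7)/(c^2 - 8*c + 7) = (c + 7)/(c - 7)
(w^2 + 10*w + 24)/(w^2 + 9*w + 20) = (w + 6)/(w + 5)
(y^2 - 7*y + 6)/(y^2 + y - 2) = (y - 6)/(y + 2)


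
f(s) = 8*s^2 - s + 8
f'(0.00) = -1.00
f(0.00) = 8.00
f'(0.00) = -1.00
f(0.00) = 8.00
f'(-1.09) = -18.44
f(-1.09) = 18.59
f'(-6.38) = -103.08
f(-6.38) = 340.02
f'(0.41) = 5.56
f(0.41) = 8.93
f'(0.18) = 1.88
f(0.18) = 8.08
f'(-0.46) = -8.36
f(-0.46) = 10.15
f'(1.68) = 25.88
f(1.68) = 28.90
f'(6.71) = 106.36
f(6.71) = 361.48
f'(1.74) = 26.84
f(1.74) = 30.48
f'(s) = 16*s - 1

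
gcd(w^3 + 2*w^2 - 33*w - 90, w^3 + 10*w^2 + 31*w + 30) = w^2 + 8*w + 15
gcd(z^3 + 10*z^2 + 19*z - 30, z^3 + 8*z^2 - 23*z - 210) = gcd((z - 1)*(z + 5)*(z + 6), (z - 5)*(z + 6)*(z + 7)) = z + 6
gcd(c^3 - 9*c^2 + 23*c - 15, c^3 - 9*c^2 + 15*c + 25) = c - 5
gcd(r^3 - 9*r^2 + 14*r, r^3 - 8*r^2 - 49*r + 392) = r - 7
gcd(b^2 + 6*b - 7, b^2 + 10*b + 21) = b + 7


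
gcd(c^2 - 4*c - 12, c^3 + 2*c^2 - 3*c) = 1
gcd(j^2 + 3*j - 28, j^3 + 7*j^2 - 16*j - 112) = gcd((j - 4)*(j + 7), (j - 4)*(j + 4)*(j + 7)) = j^2 + 3*j - 28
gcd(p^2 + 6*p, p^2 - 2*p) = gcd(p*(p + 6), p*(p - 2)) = p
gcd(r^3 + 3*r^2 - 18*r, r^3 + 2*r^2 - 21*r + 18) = r^2 + 3*r - 18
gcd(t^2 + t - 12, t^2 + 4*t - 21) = t - 3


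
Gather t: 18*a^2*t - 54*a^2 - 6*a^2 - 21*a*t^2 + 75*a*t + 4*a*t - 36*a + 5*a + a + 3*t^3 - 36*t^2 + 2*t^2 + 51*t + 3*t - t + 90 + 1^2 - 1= -60*a^2 - 30*a + 3*t^3 + t^2*(-21*a - 34) + t*(18*a^2 + 79*a + 53) + 90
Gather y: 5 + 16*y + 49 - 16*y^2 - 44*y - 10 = -16*y^2 - 28*y + 44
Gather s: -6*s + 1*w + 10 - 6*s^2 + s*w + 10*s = -6*s^2 + s*(w + 4) + w + 10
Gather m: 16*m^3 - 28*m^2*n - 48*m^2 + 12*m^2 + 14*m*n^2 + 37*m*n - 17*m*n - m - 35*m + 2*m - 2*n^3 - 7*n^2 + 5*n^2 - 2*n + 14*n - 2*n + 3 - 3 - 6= 16*m^3 + m^2*(-28*n - 36) + m*(14*n^2 + 20*n - 34) - 2*n^3 - 2*n^2 + 10*n - 6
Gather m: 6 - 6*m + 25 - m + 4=35 - 7*m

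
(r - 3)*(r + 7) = r^2 + 4*r - 21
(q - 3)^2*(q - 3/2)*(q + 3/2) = q^4 - 6*q^3 + 27*q^2/4 + 27*q/2 - 81/4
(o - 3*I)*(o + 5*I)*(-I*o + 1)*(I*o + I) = o^4 + o^3 + 3*I*o^3 + 13*o^2 + 3*I*o^2 + 13*o + 15*I*o + 15*I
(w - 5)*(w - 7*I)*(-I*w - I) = -I*w^3 - 7*w^2 + 4*I*w^2 + 28*w + 5*I*w + 35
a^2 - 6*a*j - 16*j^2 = (a - 8*j)*(a + 2*j)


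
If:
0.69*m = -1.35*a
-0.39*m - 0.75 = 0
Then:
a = 0.98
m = -1.92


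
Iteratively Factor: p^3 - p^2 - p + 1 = (p - 1)*(p^2 - 1) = (p - 1)*(p + 1)*(p - 1)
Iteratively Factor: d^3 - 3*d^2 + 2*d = (d - 2)*(d^2 - d) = d*(d - 2)*(d - 1)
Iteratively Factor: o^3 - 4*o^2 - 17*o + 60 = (o - 3)*(o^2 - o - 20) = (o - 3)*(o + 4)*(o - 5)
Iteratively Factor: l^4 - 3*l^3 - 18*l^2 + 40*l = (l + 4)*(l^3 - 7*l^2 + 10*l) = (l - 5)*(l + 4)*(l^2 - 2*l) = l*(l - 5)*(l + 4)*(l - 2)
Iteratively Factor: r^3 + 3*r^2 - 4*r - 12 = (r + 2)*(r^2 + r - 6) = (r - 2)*(r + 2)*(r + 3)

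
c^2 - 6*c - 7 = (c - 7)*(c + 1)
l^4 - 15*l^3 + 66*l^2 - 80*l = l*(l - 8)*(l - 5)*(l - 2)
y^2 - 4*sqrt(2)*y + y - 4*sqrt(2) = (y + 1)*(y - 4*sqrt(2))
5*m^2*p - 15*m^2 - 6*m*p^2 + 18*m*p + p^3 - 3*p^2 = (-5*m + p)*(-m + p)*(p - 3)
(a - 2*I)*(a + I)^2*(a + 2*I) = a^4 + 2*I*a^3 + 3*a^2 + 8*I*a - 4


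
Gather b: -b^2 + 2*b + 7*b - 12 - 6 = -b^2 + 9*b - 18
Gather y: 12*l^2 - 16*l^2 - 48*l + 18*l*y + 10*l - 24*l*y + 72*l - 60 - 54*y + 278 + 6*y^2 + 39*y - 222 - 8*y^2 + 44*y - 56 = -4*l^2 + 34*l - 2*y^2 + y*(29 - 6*l) - 60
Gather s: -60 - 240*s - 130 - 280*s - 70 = -520*s - 260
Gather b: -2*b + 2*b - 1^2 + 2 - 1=0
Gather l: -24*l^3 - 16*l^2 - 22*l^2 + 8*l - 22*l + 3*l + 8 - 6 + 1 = -24*l^3 - 38*l^2 - 11*l + 3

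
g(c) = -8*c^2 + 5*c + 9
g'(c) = 5 - 16*c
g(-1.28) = -10.51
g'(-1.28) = 25.48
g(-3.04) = -80.13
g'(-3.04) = 53.64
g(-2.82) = -68.72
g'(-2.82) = 50.12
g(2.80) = -39.72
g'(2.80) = -39.80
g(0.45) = 9.63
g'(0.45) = -2.20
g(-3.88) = -130.84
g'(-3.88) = 67.08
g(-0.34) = 6.38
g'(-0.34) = 10.44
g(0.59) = 9.17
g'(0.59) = -4.44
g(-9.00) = -684.00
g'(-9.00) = 149.00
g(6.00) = -249.00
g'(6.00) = -91.00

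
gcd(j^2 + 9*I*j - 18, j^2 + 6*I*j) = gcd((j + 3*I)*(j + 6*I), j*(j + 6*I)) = j + 6*I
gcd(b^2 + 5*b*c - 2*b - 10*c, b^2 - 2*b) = b - 2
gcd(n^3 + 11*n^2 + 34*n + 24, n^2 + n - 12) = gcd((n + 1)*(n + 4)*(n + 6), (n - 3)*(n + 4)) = n + 4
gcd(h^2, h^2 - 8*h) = h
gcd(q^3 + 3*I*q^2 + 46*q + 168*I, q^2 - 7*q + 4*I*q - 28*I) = q + 4*I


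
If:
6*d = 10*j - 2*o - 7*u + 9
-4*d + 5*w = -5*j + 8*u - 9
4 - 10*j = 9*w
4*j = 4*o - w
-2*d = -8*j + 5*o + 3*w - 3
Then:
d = -2605/176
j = -175/44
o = -243/88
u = 799/88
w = 107/22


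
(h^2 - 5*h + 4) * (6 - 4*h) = -4*h^3 + 26*h^2 - 46*h + 24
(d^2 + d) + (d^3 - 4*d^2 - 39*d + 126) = d^3 - 3*d^2 - 38*d + 126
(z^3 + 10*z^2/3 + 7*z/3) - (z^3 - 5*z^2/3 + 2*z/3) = 5*z^2 + 5*z/3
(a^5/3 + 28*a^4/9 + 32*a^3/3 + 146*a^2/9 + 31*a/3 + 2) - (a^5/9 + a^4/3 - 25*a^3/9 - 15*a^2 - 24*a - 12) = 2*a^5/9 + 25*a^4/9 + 121*a^3/9 + 281*a^2/9 + 103*a/3 + 14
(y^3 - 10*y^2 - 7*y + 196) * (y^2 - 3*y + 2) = y^5 - 13*y^4 + 25*y^3 + 197*y^2 - 602*y + 392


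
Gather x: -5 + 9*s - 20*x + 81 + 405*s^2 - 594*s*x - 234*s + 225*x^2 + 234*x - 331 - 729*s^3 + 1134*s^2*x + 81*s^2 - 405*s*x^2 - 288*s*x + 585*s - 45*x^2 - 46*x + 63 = -729*s^3 + 486*s^2 + 360*s + x^2*(180 - 405*s) + x*(1134*s^2 - 882*s + 168) - 192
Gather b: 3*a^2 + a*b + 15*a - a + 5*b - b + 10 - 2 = 3*a^2 + 14*a + b*(a + 4) + 8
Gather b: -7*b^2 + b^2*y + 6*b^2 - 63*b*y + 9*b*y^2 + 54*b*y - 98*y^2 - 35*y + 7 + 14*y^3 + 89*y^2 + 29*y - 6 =b^2*(y - 1) + b*(9*y^2 - 9*y) + 14*y^3 - 9*y^2 - 6*y + 1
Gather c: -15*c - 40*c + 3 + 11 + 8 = 22 - 55*c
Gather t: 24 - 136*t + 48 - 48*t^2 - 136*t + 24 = -48*t^2 - 272*t + 96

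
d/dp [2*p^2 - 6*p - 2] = 4*p - 6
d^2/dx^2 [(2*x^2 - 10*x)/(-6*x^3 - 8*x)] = 6*(-3*x^3 + 45*x^2 + 12*x - 20)/(27*x^6 + 108*x^4 + 144*x^2 + 64)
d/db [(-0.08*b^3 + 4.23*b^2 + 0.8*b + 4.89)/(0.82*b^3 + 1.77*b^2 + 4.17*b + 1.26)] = (2.77555756156289e-17*b^5 - 3.6102*b^4 - 1.9792*b^3 + 3.8913*b^2 - 6.651*b - 19.3833)/(0.6724*b^6 + 2.9028*b^5 + 9.9717*b^4 + 16.8282*b^3 + 21.8493*b^2 + 10.5084*b + 1.5876)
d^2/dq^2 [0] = 0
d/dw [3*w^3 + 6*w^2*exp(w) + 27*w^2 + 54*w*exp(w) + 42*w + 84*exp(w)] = 6*w^2*exp(w) + 9*w^2 + 66*w*exp(w) + 54*w + 138*exp(w) + 42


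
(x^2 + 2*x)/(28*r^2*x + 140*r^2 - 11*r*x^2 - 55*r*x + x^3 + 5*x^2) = x*(x + 2)/(28*r^2*x + 140*r^2 - 11*r*x^2 - 55*r*x + x^3 + 5*x^2)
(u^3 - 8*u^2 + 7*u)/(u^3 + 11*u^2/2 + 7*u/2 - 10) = 2*u*(u - 7)/(2*u^2 + 13*u + 20)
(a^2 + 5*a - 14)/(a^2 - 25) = (a^2 + 5*a - 14)/(a^2 - 25)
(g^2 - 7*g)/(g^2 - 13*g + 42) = g/(g - 6)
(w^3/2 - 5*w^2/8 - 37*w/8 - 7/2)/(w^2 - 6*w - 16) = (-4*w^3 + 5*w^2 + 37*w + 28)/(8*(-w^2 + 6*w + 16))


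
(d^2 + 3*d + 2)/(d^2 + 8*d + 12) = (d + 1)/(d + 6)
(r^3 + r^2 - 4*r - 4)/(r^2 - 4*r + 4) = (r^2 + 3*r + 2)/(r - 2)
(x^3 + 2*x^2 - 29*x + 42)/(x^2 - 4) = (x^2 + 4*x - 21)/(x + 2)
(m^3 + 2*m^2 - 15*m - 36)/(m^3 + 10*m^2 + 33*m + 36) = (m - 4)/(m + 4)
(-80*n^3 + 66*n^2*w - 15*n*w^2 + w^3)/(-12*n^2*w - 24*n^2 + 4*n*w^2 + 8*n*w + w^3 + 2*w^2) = (40*n^2 - 13*n*w + w^2)/(6*n*w + 12*n + w^2 + 2*w)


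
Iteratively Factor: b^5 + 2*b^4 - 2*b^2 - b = (b + 1)*(b^4 + b^3 - b^2 - b) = b*(b + 1)*(b^3 + b^2 - b - 1) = b*(b - 1)*(b + 1)*(b^2 + 2*b + 1) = b*(b - 1)*(b + 1)^2*(b + 1)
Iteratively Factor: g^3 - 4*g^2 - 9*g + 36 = (g - 3)*(g^2 - g - 12) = (g - 4)*(g - 3)*(g + 3)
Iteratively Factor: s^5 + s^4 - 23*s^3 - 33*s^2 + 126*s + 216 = (s - 4)*(s^4 + 5*s^3 - 3*s^2 - 45*s - 54) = (s - 4)*(s + 2)*(s^3 + 3*s^2 - 9*s - 27) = (s - 4)*(s - 3)*(s + 2)*(s^2 + 6*s + 9) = (s - 4)*(s - 3)*(s + 2)*(s + 3)*(s + 3)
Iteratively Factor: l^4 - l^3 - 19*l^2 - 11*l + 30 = (l - 1)*(l^3 - 19*l - 30) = (l - 5)*(l - 1)*(l^2 + 5*l + 6) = (l - 5)*(l - 1)*(l + 3)*(l + 2)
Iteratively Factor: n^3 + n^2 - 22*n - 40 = (n - 5)*(n^2 + 6*n + 8) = (n - 5)*(n + 4)*(n + 2)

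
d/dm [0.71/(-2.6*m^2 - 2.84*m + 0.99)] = (3.692*m + 2.0164)/(2.6*m^2 + 2.84*m - 0.99)^2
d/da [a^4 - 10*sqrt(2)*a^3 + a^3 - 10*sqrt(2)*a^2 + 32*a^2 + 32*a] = 4*a^3 - 30*sqrt(2)*a^2 + 3*a^2 - 20*sqrt(2)*a + 64*a + 32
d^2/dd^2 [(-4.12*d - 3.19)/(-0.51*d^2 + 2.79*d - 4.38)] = ((19.7358 - 12.6072*d)*(0.51*d^2 - 2.79*d + 4.38) + (1.02*d - 2.79)*(2.04*d - 5.58)*(4.12*d + 3.19))/(0.51*d^2 - 2.79*d + 4.38)^3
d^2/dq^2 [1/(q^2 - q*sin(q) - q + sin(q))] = ((q^2 - q*sin(q) - q + sin(q))*(-q*sin(q) + sin(q) + 2*cos(q) - 2) + 2*(q*cos(q) - 2*q - sqrt(2)*cos(q + pi/4) + 1)^2)/((q - 1)^3*(q - sin(q))^3)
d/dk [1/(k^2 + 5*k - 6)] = (-2*k - 5)/(k^2 + 5*k - 6)^2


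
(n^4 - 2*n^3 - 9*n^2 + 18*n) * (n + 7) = n^5 + 5*n^4 - 23*n^3 - 45*n^2 + 126*n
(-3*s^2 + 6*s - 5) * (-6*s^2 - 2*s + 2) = 18*s^4 - 30*s^3 + 12*s^2 + 22*s - 10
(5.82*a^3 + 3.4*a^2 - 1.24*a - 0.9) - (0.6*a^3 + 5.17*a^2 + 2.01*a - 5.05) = 5.22*a^3 - 1.77*a^2 - 3.25*a + 4.15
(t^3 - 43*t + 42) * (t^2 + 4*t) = t^5 + 4*t^4 - 43*t^3 - 130*t^2 + 168*t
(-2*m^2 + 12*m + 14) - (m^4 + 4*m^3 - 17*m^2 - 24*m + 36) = -m^4 - 4*m^3 + 15*m^2 + 36*m - 22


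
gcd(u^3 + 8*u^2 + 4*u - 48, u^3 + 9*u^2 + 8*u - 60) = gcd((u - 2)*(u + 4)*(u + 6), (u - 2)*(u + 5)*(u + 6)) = u^2 + 4*u - 12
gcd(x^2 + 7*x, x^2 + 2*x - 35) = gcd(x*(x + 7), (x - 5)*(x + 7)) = x + 7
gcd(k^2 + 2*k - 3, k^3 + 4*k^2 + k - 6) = k^2 + 2*k - 3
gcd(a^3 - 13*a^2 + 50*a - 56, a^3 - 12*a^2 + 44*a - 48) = a^2 - 6*a + 8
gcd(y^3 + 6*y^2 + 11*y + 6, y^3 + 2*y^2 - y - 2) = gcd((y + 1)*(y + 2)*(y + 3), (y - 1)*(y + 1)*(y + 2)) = y^2 + 3*y + 2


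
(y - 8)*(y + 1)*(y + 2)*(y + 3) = y^4 - 2*y^3 - 37*y^2 - 82*y - 48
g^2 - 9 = (g - 3)*(g + 3)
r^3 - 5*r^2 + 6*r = r*(r - 3)*(r - 2)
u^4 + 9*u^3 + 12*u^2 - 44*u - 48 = (u - 2)*(u + 1)*(u + 4)*(u + 6)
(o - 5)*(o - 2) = o^2 - 7*o + 10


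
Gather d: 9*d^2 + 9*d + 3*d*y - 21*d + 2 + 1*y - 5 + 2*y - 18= 9*d^2 + d*(3*y - 12) + 3*y - 21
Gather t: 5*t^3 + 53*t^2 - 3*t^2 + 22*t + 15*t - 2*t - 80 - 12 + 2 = 5*t^3 + 50*t^2 + 35*t - 90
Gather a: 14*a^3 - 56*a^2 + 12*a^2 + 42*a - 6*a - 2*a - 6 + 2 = 14*a^3 - 44*a^2 + 34*a - 4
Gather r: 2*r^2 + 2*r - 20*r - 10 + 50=2*r^2 - 18*r + 40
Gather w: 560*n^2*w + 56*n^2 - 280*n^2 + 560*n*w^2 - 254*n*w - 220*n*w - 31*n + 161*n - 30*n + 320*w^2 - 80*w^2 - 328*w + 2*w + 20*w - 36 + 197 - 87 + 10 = -224*n^2 + 100*n + w^2*(560*n + 240) + w*(560*n^2 - 474*n - 306) + 84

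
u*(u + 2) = u^2 + 2*u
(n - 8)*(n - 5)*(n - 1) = n^3 - 14*n^2 + 53*n - 40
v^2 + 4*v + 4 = (v + 2)^2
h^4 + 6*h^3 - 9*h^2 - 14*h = h*(h - 2)*(h + 1)*(h + 7)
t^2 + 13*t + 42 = (t + 6)*(t + 7)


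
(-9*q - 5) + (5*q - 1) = -4*q - 6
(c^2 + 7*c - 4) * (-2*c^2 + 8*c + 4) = -2*c^4 - 6*c^3 + 68*c^2 - 4*c - 16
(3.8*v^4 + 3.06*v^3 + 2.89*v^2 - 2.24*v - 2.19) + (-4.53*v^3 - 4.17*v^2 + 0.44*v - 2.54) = 3.8*v^4 - 1.47*v^3 - 1.28*v^2 - 1.8*v - 4.73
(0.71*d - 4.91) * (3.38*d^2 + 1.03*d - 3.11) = 2.3998*d^3 - 15.8645*d^2 - 7.2654*d + 15.2701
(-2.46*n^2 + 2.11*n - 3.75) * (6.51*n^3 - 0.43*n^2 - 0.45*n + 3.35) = -16.0146*n^5 + 14.7939*n^4 - 24.2128*n^3 - 7.578*n^2 + 8.756*n - 12.5625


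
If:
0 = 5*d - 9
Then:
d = 9/5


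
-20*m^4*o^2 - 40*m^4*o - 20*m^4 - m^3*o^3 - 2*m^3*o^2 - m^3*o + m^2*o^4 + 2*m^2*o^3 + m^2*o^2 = (-5*m + o)*(4*m + o)*(m*o + m)^2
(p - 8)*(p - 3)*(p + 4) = p^3 - 7*p^2 - 20*p + 96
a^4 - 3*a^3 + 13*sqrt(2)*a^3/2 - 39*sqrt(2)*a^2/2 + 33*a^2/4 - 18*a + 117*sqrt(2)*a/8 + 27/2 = (a - 3/2)^2*(a + sqrt(2)/2)*(a + 6*sqrt(2))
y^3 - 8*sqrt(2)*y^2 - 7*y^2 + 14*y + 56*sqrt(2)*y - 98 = (y - 7)*(y - 7*sqrt(2))*(y - sqrt(2))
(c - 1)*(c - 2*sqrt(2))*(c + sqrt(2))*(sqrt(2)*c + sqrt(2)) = sqrt(2)*c^4 - 2*c^3 - 5*sqrt(2)*c^2 + 2*c + 4*sqrt(2)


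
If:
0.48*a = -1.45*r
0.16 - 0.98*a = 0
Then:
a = 0.16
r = -0.05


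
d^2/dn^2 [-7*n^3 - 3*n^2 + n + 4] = -42*n - 6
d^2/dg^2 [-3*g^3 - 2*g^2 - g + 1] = -18*g - 4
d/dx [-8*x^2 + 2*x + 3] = 2 - 16*x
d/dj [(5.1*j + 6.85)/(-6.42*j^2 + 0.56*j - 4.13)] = (32.742*j^2 + 87.954*j - 24.899)/(41.2164*j^4 - 7.1904*j^3 + 53.3428*j^2 - 4.6256*j + 17.0569)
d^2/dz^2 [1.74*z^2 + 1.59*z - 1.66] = 3.48000000000000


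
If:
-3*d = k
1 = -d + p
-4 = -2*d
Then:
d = 2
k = -6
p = 3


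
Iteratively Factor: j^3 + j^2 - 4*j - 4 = (j + 1)*(j^2 - 4) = (j + 1)*(j + 2)*(j - 2)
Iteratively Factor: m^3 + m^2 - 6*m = (m + 3)*(m^2 - 2*m) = (m - 2)*(m + 3)*(m)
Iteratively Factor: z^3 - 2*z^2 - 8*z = (z + 2)*(z^2 - 4*z) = z*(z + 2)*(z - 4)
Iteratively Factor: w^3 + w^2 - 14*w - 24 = (w + 3)*(w^2 - 2*w - 8) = (w - 4)*(w + 3)*(w + 2)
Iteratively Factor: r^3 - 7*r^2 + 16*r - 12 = (r - 2)*(r^2 - 5*r + 6) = (r - 3)*(r - 2)*(r - 2)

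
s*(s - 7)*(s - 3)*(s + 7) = s^4 - 3*s^3 - 49*s^2 + 147*s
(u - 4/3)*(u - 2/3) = u^2 - 2*u + 8/9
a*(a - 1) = a^2 - a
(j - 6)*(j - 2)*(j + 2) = j^3 - 6*j^2 - 4*j + 24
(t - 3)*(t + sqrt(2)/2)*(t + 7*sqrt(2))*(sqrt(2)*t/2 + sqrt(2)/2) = sqrt(2)*t^4/2 - sqrt(2)*t^3 + 15*t^3/2 - 15*t^2 + 2*sqrt(2)*t^2 - 45*t/2 - 7*sqrt(2)*t - 21*sqrt(2)/2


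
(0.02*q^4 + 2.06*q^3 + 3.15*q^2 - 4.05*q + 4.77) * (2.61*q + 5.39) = 0.0522*q^5 + 5.4844*q^4 + 19.3249*q^3 + 6.408*q^2 - 9.3798*q + 25.7103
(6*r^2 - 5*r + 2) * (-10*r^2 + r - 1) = -60*r^4 + 56*r^3 - 31*r^2 + 7*r - 2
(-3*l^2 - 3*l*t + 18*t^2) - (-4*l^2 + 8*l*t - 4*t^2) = l^2 - 11*l*t + 22*t^2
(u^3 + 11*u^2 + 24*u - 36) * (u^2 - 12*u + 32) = u^5 - u^4 - 76*u^3 + 28*u^2 + 1200*u - 1152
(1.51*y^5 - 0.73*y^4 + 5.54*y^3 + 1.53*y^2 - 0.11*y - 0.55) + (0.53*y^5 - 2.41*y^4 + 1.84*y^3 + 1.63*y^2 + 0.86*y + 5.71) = 2.04*y^5 - 3.14*y^4 + 7.38*y^3 + 3.16*y^2 + 0.75*y + 5.16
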